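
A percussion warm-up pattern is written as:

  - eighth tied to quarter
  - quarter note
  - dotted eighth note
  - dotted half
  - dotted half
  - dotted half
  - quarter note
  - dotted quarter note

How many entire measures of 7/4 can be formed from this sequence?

2

One bar of 7/4 = 28 sixteenth notes.
Express everything in sixteenth notes: eighth tied to quarter (eighth + quarter) = 6; quarter note = 4; dotted eighth note = 3; dotted half = 12; dotted half = 12; dotted half = 12; quarter note = 4; dotted quarter note = 6.
Sum: 6 + 4 + 3 + 12 + 12 + 12 + 4 + 6 = 59.
59 ÷ 28 = 2 complete bars with 3 left over.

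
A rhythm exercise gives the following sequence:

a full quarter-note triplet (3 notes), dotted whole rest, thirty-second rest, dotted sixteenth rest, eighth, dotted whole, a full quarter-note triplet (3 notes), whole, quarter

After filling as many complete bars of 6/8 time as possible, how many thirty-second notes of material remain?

One bar of 6/8 = 24 thirty-second notes.
In thirty-second notes: a full quarter-note triplet (3 notes) (three triplet quarters span one half) = 16; dotted whole rest = 48; thirty-second rest = 1; dotted sixteenth rest = 3; eighth = 4; dotted whole = 48; a full quarter-note triplet (3 notes) (three triplet quarters span one half) = 16; whole = 32; quarter = 8.
Total: 16 + 48 + 1 + 3 + 4 + 48 + 16 + 32 + 8 = 176.
176 ÷ 24 = 7 complete bars with 8 thirty-second notes remaining.

8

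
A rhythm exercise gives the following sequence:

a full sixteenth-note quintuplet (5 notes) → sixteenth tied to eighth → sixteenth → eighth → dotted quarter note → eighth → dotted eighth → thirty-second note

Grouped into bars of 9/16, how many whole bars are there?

2

One bar of 9/16 = 18 thirty-second notes.
Working in thirty-second notes: a full sixteenth-note quintuplet (5 notes) (five quintuplet sixteenths span one quarter) = 8; sixteenth tied to eighth (sixteenth + eighth) = 6; sixteenth = 2; eighth = 4; dotted quarter note = 12; eighth = 4; dotted eighth = 6; thirty-second note = 1.
Altogether 8 + 6 + 2 + 4 + 12 + 4 + 6 + 1 = 43.
43 ÷ 18 = 2 complete bars with 7 left over.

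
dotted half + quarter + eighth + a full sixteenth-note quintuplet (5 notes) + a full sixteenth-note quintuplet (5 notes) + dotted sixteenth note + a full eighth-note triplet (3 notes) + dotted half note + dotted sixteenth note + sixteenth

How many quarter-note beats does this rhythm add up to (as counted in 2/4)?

11.5

One quarter-note beat = 8 thirty-second notes.
In thirty-second notes: dotted half = 24; quarter = 8; eighth = 4; a full sixteenth-note quintuplet (5 notes) (five quintuplet sixteenths span one quarter) = 8; a full sixteenth-note quintuplet (5 notes) (five quintuplet sixteenths span one quarter) = 8; dotted sixteenth note = 3; a full eighth-note triplet (3 notes) (three triplet eighths span one quarter) = 8; dotted half note = 24; dotted sixteenth note = 3; sixteenth = 2.
Altogether 24 + 8 + 4 + 8 + 8 + 3 + 8 + 24 + 3 + 2 = 92.
92 ÷ 8 = 11.5 beats.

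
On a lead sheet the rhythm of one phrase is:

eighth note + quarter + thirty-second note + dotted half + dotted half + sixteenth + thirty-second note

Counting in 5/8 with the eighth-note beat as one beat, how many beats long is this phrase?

One eighth-note beat = 4 thirty-second notes.
Express everything in thirty-second notes: eighth note = 4; quarter = 8; thirty-second note = 1; dotted half = 24; dotted half = 24; sixteenth = 2; thirty-second note = 1.
Total: 4 + 8 + 1 + 24 + 24 + 2 + 1 = 64.
64 ÷ 4 = 16 beats.

16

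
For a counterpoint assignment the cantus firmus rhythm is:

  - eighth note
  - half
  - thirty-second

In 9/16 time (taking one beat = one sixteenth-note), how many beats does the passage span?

One sixteenth-note beat = 2 thirty-second notes.
In thirty-second notes: eighth note = 4; half = 16; thirty-second = 1.
Total: 4 + 16 + 1 = 21.
21 ÷ 2 = 10.5 beats.

10.5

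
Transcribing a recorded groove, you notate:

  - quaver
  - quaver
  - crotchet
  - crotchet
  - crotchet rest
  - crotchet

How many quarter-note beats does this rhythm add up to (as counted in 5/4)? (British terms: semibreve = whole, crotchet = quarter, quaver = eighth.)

One quarter-note beat = 2 eighth notes.
Express everything in eighth notes: quaver = 1; quaver = 1; crotchet = 2; crotchet = 2; crotchet rest = 2; crotchet = 2.
Adding: 1 + 1 + 2 + 2 + 2 + 2 = 10.
10 ÷ 2 = 5 beats.

5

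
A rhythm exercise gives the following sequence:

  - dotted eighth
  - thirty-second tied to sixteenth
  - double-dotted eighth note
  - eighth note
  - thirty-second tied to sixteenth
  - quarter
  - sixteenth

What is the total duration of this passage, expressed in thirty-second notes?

Convert each value to thirty-second notes: dotted eighth = 6; thirty-second tied to sixteenth (thirty-second + sixteenth) = 3; double-dotted eighth note = 7; eighth note = 4; thirty-second tied to sixteenth (thirty-second + sixteenth) = 3; quarter = 8; sixteenth = 2.
Altogether 6 + 3 + 7 + 4 + 3 + 8 + 2 = 33 thirty-second notes.

33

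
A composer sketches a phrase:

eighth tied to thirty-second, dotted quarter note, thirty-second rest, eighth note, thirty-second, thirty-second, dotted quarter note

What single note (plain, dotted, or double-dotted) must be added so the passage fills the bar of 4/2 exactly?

The bar of 4/2 = 64 thirty-second notes.
Convert each value to thirty-second notes: eighth tied to thirty-second (eighth + thirty-second) = 5; dotted quarter note = 12; thirty-second rest = 1; eighth note = 4; thirty-second = 1; thirty-second = 1; dotted quarter note = 12.
Sum: 5 + 12 + 1 + 4 + 1 + 1 + 12 = 36.
Remaining: 64 − 36 = 28 thirty-second notes, which is a double-dotted half note.

double-dotted half note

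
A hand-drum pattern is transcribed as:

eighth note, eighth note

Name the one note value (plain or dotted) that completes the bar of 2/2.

The bar of 2/2 = 8 eighth notes.
Convert each value to eighth notes: eighth note = 1; eighth note = 1.
Altogether 1 + 1 = 2.
Remaining: 8 − 2 = 6 eighth notes, which is a dotted half note.

dotted half note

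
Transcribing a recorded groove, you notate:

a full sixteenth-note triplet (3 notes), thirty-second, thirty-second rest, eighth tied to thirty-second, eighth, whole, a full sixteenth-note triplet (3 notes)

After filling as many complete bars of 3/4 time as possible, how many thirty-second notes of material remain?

3

One bar of 3/4 = 24 thirty-second notes.
Each duration in thirty-second notes: a full sixteenth-note triplet (3 notes) (three triplet sixteenths span one eighth) = 4; thirty-second = 1; thirty-second rest = 1; eighth tied to thirty-second (eighth + thirty-second) = 5; eighth = 4; whole = 32; a full sixteenth-note triplet (3 notes) (three triplet sixteenths span one eighth) = 4.
Total: 4 + 1 + 1 + 5 + 4 + 32 + 4 = 51.
51 ÷ 24 = 2 complete bars with 3 thirty-second notes remaining.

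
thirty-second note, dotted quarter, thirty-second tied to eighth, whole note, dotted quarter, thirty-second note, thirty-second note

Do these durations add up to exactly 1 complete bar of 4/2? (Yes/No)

Yes

One bar of 4/2 = 64 thirty-second notes.
Convert each value to thirty-second notes: thirty-second note = 1; dotted quarter = 12; thirty-second tied to eighth (thirty-second + eighth) = 5; whole note = 32; dotted quarter = 12; thirty-second note = 1; thirty-second note = 1.
Altogether 1 + 12 + 5 + 32 + 12 + 1 + 1 = 64.
64 equals 64, so the answer is Yes.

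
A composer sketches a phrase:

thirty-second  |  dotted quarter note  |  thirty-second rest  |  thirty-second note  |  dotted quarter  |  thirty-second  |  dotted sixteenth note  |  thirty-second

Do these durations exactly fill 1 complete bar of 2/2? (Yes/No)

Yes

One bar of 2/2 = 32 thirty-second notes.
Convert each value to thirty-second notes: thirty-second = 1; dotted quarter note = 12; thirty-second rest = 1; thirty-second note = 1; dotted quarter = 12; thirty-second = 1; dotted sixteenth note = 3; thirty-second = 1.
Altogether 1 + 12 + 1 + 1 + 12 + 1 + 3 + 1 = 32.
32 equals 32, so the answer is Yes.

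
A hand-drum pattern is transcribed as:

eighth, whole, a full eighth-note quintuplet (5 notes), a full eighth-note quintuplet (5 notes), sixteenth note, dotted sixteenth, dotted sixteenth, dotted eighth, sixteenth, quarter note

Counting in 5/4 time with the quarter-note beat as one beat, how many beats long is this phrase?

One quarter-note beat = 8 thirty-second notes.
Working in thirty-second notes: eighth = 4; whole = 32; a full eighth-note quintuplet (5 notes) (five quintuplet eighths span one half) = 16; a full eighth-note quintuplet (5 notes) (five quintuplet eighths span one half) = 16; sixteenth note = 2; dotted sixteenth = 3; dotted sixteenth = 3; dotted eighth = 6; sixteenth = 2; quarter note = 8.
Adding: 4 + 32 + 16 + 16 + 2 + 3 + 3 + 6 + 2 + 8 = 92.
92 ÷ 8 = 11.5 beats.

11.5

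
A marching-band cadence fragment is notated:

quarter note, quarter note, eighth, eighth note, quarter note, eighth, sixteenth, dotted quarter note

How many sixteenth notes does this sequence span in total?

25

Each duration in sixteenth notes: quarter note = 4; quarter note = 4; eighth = 2; eighth note = 2; quarter note = 4; eighth = 2; sixteenth = 1; dotted quarter note = 6.
Altogether 4 + 4 + 2 + 2 + 4 + 2 + 1 + 6 = 25 sixteenth notes.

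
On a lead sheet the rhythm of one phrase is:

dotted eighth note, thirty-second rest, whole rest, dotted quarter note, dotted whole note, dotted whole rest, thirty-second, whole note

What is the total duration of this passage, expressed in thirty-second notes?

180

Working in thirty-second notes: dotted eighth note = 6; thirty-second rest = 1; whole rest = 32; dotted quarter note = 12; dotted whole note = 48; dotted whole rest = 48; thirty-second = 1; whole note = 32.
Total: 6 + 1 + 32 + 12 + 48 + 48 + 1 + 32 = 180 thirty-second notes.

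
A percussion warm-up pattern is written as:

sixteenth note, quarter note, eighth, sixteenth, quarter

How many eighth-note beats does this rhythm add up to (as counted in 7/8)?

One eighth-note beat = 2 sixteenth notes.
Each duration in sixteenth notes: sixteenth note = 1; quarter note = 4; eighth = 2; sixteenth = 1; quarter = 4.
Altogether 1 + 4 + 2 + 1 + 4 = 12.
12 ÷ 2 = 6 beats.

6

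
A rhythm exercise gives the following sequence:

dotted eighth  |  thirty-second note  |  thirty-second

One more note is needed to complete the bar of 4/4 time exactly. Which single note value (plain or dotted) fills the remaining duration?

dotted half note

The bar of 4/4 = 32 thirty-second notes.
Express everything in thirty-second notes: dotted eighth = 6; thirty-second note = 1; thirty-second = 1.
Sum: 6 + 1 + 1 = 8.
Remaining: 32 − 8 = 24 thirty-second notes, which is a dotted half note.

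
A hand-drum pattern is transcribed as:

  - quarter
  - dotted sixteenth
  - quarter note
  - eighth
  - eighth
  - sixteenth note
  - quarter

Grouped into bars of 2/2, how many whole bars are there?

One bar of 2/2 = 32 thirty-second notes.
Working in thirty-second notes: quarter = 8; dotted sixteenth = 3; quarter note = 8; eighth = 4; eighth = 4; sixteenth note = 2; quarter = 8.
Sum: 8 + 3 + 8 + 4 + 4 + 2 + 8 = 37.
37 ÷ 32 = 1 complete bar with 5 left over.

1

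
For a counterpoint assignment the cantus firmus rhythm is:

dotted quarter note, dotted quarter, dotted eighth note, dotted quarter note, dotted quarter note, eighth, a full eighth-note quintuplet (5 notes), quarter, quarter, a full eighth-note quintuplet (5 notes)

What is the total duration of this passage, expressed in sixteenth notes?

Convert each value to sixteenth notes: dotted quarter note = 6; dotted quarter = 6; dotted eighth note = 3; dotted quarter note = 6; dotted quarter note = 6; eighth = 2; a full eighth-note quintuplet (5 notes) (five quintuplet eighths span one half) = 8; quarter = 4; quarter = 4; a full eighth-note quintuplet (5 notes) (five quintuplet eighths span one half) = 8.
Altogether 6 + 6 + 3 + 6 + 6 + 2 + 8 + 4 + 4 + 8 = 53 sixteenth notes.

53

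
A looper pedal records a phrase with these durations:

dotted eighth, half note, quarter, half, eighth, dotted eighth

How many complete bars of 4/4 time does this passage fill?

1

One bar of 4/4 = 16 sixteenth notes.
In sixteenth notes: dotted eighth = 3; half note = 8; quarter = 4; half = 8; eighth = 2; dotted eighth = 3.
Sum: 3 + 8 + 4 + 8 + 2 + 3 = 28.
28 ÷ 16 = 1 complete bar with 12 left over.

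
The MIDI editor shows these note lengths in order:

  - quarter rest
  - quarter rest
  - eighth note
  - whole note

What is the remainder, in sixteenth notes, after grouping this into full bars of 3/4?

One bar of 3/4 = 6 eighth notes.
In eighth notes: quarter rest = 2; quarter rest = 2; eighth note = 1; whole note = 8.
Adding: 2 + 2 + 1 + 8 = 13.
13 ÷ 6 = 2 complete bars with 1 eighth note remaining = 2 sixteenth notes.

2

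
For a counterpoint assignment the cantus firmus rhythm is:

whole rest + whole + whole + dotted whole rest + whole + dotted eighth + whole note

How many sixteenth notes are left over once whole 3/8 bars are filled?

One bar of 3/8 = 6 sixteenth notes.
Convert each value to sixteenth notes: whole rest = 16; whole = 16; whole = 16; dotted whole rest = 24; whole = 16; dotted eighth = 3; whole note = 16.
Sum: 16 + 16 + 16 + 24 + 16 + 3 + 16 = 107.
107 ÷ 6 = 17 complete bars with 5 sixteenth notes remaining.

5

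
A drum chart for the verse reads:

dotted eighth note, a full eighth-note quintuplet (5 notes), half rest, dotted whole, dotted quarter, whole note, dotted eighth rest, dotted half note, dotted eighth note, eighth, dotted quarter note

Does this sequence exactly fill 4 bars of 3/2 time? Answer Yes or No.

No

One bar of 3/2 = 24 sixteenth notes, so 4 bars = 96.
Each duration in sixteenth notes: dotted eighth note = 3; a full eighth-note quintuplet (5 notes) (five quintuplet eighths span one half) = 8; half rest = 8; dotted whole = 24; dotted quarter = 6; whole note = 16; dotted eighth rest = 3; dotted half note = 12; dotted eighth note = 3; eighth = 2; dotted quarter note = 6.
Adding: 3 + 8 + 8 + 24 + 6 + 16 + 3 + 12 + 3 + 2 + 6 = 91.
91 falls short of 96, so the answer is No.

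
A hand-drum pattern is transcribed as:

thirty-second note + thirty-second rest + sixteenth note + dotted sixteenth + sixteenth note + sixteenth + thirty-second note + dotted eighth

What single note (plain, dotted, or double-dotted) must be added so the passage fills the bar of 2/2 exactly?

double-dotted quarter note

The bar of 2/2 = 32 thirty-second notes.
Express everything in thirty-second notes: thirty-second note = 1; thirty-second rest = 1; sixteenth note = 2; dotted sixteenth = 3; sixteenth note = 2; sixteenth = 2; thirty-second note = 1; dotted eighth = 6.
Altogether 1 + 1 + 2 + 3 + 2 + 2 + 1 + 6 = 18.
Remaining: 32 − 18 = 14 thirty-second notes, which is a double-dotted quarter note.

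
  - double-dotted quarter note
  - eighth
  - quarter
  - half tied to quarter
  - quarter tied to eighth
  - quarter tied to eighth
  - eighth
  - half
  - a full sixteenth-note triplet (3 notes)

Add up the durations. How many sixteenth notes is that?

In sixteenth notes: double-dotted quarter note = 7; eighth = 2; quarter = 4; half tied to quarter (half + quarter) = 12; quarter tied to eighth (quarter + eighth) = 6; quarter tied to eighth (quarter + eighth) = 6; eighth = 2; half = 8; a full sixteenth-note triplet (3 notes) (three triplet sixteenths span one eighth) = 2.
Total: 7 + 2 + 4 + 12 + 6 + 6 + 2 + 8 + 2 = 49 sixteenth notes.

49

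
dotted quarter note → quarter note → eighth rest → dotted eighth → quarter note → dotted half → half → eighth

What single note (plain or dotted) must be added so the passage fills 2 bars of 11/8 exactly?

2 bars of 11/8 = 44 sixteenth notes.
Convert each value to sixteenth notes: dotted quarter note = 6; quarter note = 4; eighth rest = 2; dotted eighth = 3; quarter note = 4; dotted half = 12; half = 8; eighth = 2.
Sum: 6 + 4 + 2 + 3 + 4 + 12 + 8 + 2 = 41.
Remaining: 44 − 41 = 3 sixteenth notes, which is a dotted eighth note.

dotted eighth note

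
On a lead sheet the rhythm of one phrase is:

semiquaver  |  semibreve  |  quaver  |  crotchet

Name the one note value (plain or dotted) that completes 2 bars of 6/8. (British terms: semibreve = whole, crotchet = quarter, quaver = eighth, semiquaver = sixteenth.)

2 bars of 6/8 = 24 sixteenth notes.
Express everything in sixteenth notes: semiquaver = 1; semibreve = 16; quaver = 2; crotchet = 4.
Adding: 1 + 16 + 2 + 4 = 23.
Remaining: 24 − 23 = 1 sixteenth note, which is a sixteenth note.

sixteenth note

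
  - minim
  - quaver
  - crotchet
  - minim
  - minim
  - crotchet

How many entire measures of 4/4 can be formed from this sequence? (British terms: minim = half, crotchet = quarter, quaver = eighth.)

One bar of 4/4 = 8 eighth notes.
In eighth notes: minim = 4; quaver = 1; crotchet = 2; minim = 4; minim = 4; crotchet = 2.
Altogether 4 + 1 + 2 + 4 + 4 + 2 = 17.
17 ÷ 8 = 2 complete bars with 1 left over.

2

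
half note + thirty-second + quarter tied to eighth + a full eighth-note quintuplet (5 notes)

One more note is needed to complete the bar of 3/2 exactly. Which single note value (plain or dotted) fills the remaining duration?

The bar of 3/2 = 48 thirty-second notes.
Each duration in thirty-second notes: half note = 16; thirty-second = 1; quarter tied to eighth (quarter + eighth) = 12; a full eighth-note quintuplet (5 notes) (five quintuplet eighths span one half) = 16.
Total: 16 + 1 + 12 + 16 = 45.
Remaining: 48 − 45 = 3 thirty-second notes, which is a dotted sixteenth note.

dotted sixteenth note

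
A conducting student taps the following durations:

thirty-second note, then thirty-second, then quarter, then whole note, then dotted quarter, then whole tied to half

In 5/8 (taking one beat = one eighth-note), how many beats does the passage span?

25.5

One eighth-note beat = 4 thirty-second notes.
Working in thirty-second notes: thirty-second note = 1; thirty-second = 1; quarter = 8; whole note = 32; dotted quarter = 12; whole tied to half (whole + half) = 48.
Adding: 1 + 1 + 8 + 32 + 12 + 48 = 102.
102 ÷ 4 = 25.5 beats.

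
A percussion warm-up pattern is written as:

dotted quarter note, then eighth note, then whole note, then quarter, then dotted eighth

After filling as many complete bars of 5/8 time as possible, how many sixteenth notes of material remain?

One bar of 5/8 = 10 sixteenth notes.
Convert each value to sixteenth notes: dotted quarter note = 6; eighth note = 2; whole note = 16; quarter = 4; dotted eighth = 3.
Adding: 6 + 2 + 16 + 4 + 3 = 31.
31 ÷ 10 = 3 complete bars with 1 sixteenth note remaining.

1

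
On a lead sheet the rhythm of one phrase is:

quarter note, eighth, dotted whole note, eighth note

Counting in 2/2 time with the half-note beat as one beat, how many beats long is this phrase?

4

One half-note beat = 4 eighth notes.
Working in eighth notes: quarter note = 2; eighth = 1; dotted whole note = 12; eighth note = 1.
Adding: 2 + 1 + 12 + 1 = 16.
16 ÷ 4 = 4 beats.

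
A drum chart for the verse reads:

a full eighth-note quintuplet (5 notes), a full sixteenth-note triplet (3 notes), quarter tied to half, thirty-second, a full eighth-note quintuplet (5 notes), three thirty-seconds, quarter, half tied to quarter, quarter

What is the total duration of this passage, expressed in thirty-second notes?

104

Each duration in thirty-second notes: a full eighth-note quintuplet (5 notes) (five quintuplet eighths span one half) = 16; a full sixteenth-note triplet (3 notes) (three triplet sixteenths span one eighth) = 4; quarter tied to half (quarter + half) = 24; thirty-second = 1; a full eighth-note quintuplet (5 notes) (five quintuplet eighths span one half) = 16; thirty-second = 1; thirty-second = 1; thirty-second = 1; quarter = 8; half tied to quarter (half + quarter) = 24; quarter = 8.
Sum: 16 + 4 + 24 + 1 + 16 + 1 + 1 + 1 + 8 + 24 + 8 = 104 thirty-second notes.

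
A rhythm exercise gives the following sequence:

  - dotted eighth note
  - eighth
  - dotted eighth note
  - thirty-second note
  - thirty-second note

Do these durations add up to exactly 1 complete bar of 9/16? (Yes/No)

One bar of 9/16 = 18 thirty-second notes.
In thirty-second notes: dotted eighth note = 6; eighth = 4; dotted eighth note = 6; thirty-second note = 1; thirty-second note = 1.
Sum: 6 + 4 + 6 + 1 + 1 = 18.
18 equals 18, so the answer is Yes.

Yes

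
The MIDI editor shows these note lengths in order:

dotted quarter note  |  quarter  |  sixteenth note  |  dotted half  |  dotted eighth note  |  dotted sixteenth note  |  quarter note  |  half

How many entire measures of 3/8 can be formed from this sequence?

6

One bar of 3/8 = 12 thirty-second notes.
Working in thirty-second notes: dotted quarter note = 12; quarter = 8; sixteenth note = 2; dotted half = 24; dotted eighth note = 6; dotted sixteenth note = 3; quarter note = 8; half = 16.
Sum: 12 + 8 + 2 + 24 + 6 + 3 + 8 + 16 = 79.
79 ÷ 12 = 6 complete bars with 7 left over.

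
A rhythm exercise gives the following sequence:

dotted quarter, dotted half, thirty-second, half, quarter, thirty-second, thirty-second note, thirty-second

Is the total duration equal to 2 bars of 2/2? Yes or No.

Yes

One bar of 2/2 = 32 thirty-second notes, so 2 bars = 64.
Express everything in thirty-second notes: dotted quarter = 12; dotted half = 24; thirty-second = 1; half = 16; quarter = 8; thirty-second = 1; thirty-second note = 1; thirty-second = 1.
Sum: 12 + 24 + 1 + 16 + 8 + 1 + 1 + 1 = 64.
64 equals 64, so the answer is Yes.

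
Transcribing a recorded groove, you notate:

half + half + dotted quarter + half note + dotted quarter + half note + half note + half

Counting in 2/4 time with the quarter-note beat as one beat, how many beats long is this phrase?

15

One quarter-note beat = 2 eighth notes.
Convert each value to eighth notes: half = 4; half = 4; dotted quarter = 3; half note = 4; dotted quarter = 3; half note = 4; half note = 4; half = 4.
Sum: 4 + 4 + 3 + 4 + 3 + 4 + 4 + 4 = 30.
30 ÷ 2 = 15 beats.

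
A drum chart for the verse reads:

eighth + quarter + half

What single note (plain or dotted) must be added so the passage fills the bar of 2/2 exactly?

eighth note

The bar of 2/2 = 8 eighth notes.
Convert each value to eighth notes: eighth = 1; quarter = 2; half = 4.
Sum: 1 + 2 + 4 = 7.
Remaining: 8 − 7 = 1 eighth note, which is a eighth note.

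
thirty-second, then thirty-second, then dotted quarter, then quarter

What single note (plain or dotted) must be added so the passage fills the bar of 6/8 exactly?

The bar of 6/8 = 24 thirty-second notes.
Each duration in thirty-second notes: thirty-second = 1; thirty-second = 1; dotted quarter = 12; quarter = 8.
Total: 1 + 1 + 12 + 8 = 22.
Remaining: 24 − 22 = 2 thirty-second notes, which is a sixteenth note.

sixteenth note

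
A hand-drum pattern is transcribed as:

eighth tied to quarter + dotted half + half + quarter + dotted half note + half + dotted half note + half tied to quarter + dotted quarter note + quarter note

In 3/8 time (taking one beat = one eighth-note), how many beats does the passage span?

42

One eighth-note beat = 2 sixteenth notes.
Express everything in sixteenth notes: eighth tied to quarter (eighth + quarter) = 6; dotted half = 12; half = 8; quarter = 4; dotted half note = 12; half = 8; dotted half note = 12; half tied to quarter (half + quarter) = 12; dotted quarter note = 6; quarter note = 4.
Altogether 6 + 12 + 8 + 4 + 12 + 8 + 12 + 12 + 6 + 4 = 84.
84 ÷ 2 = 42 beats.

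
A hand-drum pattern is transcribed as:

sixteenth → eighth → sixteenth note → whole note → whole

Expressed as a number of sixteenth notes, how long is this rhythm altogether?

In sixteenth notes: sixteenth = 1; eighth = 2; sixteenth note = 1; whole note = 16; whole = 16.
Sum: 1 + 2 + 1 + 16 + 16 = 36 sixteenth notes.

36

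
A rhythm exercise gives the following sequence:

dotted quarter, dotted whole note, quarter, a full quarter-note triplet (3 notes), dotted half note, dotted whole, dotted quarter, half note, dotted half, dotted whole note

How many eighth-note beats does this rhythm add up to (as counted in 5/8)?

64

One eighth-note beat = 2 sixteenth notes.
Express everything in sixteenth notes: dotted quarter = 6; dotted whole note = 24; quarter = 4; a full quarter-note triplet (3 notes) (three triplet quarters span one half) = 8; dotted half note = 12; dotted whole = 24; dotted quarter = 6; half note = 8; dotted half = 12; dotted whole note = 24.
Adding: 6 + 24 + 4 + 8 + 12 + 24 + 6 + 8 + 12 + 24 = 128.
128 ÷ 2 = 64 beats.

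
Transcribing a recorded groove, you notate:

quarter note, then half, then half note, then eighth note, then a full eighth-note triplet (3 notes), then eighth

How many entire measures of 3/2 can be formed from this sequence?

One bar of 3/2 = 12 eighth notes.
Working in eighth notes: quarter note = 2; half = 4; half note = 4; eighth note = 1; a full eighth-note triplet (3 notes) (three triplet eighths span one quarter) = 2; eighth = 1.
Total: 2 + 4 + 4 + 1 + 2 + 1 = 14.
14 ÷ 12 = 1 complete bar with 2 left over.

1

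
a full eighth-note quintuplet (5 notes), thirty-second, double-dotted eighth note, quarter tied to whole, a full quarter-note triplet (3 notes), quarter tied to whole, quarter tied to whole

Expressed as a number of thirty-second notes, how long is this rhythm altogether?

160

Each duration in thirty-second notes: a full eighth-note quintuplet (5 notes) (five quintuplet eighths span one half) = 16; thirty-second = 1; double-dotted eighth note = 7; quarter tied to whole (quarter + whole) = 40; a full quarter-note triplet (3 notes) (three triplet quarters span one half) = 16; quarter tied to whole (quarter + whole) = 40; quarter tied to whole (quarter + whole) = 40.
Sum: 16 + 1 + 7 + 40 + 16 + 40 + 40 = 160 thirty-second notes.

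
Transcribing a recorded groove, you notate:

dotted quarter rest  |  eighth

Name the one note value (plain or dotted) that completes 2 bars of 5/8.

2 bars of 5/8 = 10 eighth notes.
Express everything in eighth notes: dotted quarter rest = 3; eighth = 1.
Sum: 3 + 1 = 4.
Remaining: 10 − 4 = 6 eighth notes, which is a dotted half note.

dotted half note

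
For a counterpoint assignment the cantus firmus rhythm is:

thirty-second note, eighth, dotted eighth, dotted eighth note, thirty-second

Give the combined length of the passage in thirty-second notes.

Express everything in thirty-second notes: thirty-second note = 1; eighth = 4; dotted eighth = 6; dotted eighth note = 6; thirty-second = 1.
Sum: 1 + 4 + 6 + 6 + 1 = 18 thirty-second notes.

18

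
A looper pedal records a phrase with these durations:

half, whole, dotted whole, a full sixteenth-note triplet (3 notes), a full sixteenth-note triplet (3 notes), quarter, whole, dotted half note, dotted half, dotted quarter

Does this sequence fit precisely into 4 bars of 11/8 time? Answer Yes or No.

One bar of 11/8 = 11 eighth notes, so 4 bars = 44.
Convert each value to eighth notes: half = 4; whole = 8; dotted whole = 12; a full sixteenth-note triplet (3 notes) (three triplet sixteenths span one eighth) = 1; a full sixteenth-note triplet (3 notes) (three triplet sixteenths span one eighth) = 1; quarter = 2; whole = 8; dotted half note = 6; dotted half = 6; dotted quarter = 3.
Adding: 4 + 8 + 12 + 1 + 1 + 2 + 8 + 6 + 6 + 3 = 51.
51 exceeds 44, so the answer is No.

No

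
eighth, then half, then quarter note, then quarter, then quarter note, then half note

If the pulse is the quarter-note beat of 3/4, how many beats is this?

7.5

One quarter-note beat = 2 eighth notes.
Convert each value to eighth notes: eighth = 1; half = 4; quarter note = 2; quarter = 2; quarter note = 2; half note = 4.
Sum: 1 + 4 + 2 + 2 + 2 + 4 = 15.
15 ÷ 2 = 7.5 beats.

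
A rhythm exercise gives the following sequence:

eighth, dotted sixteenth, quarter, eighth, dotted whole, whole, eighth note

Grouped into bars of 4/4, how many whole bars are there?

3

One bar of 4/4 = 32 thirty-second notes.
Express everything in thirty-second notes: eighth = 4; dotted sixteenth = 3; quarter = 8; eighth = 4; dotted whole = 48; whole = 32; eighth note = 4.
Altogether 4 + 3 + 8 + 4 + 48 + 32 + 4 = 103.
103 ÷ 32 = 3 complete bars with 7 left over.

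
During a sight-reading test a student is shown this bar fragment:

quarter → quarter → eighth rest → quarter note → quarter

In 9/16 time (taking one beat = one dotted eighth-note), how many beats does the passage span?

6

One dotted eighth-note beat = 3 sixteenth notes.
Working in sixteenth notes: quarter = 4; quarter = 4; eighth rest = 2; quarter note = 4; quarter = 4.
Total: 4 + 4 + 2 + 4 + 4 = 18.
18 ÷ 3 = 6 beats.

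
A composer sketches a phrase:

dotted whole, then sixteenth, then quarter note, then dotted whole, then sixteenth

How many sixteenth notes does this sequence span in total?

54

Working in sixteenth notes: dotted whole = 24; sixteenth = 1; quarter note = 4; dotted whole = 24; sixteenth = 1.
Sum: 24 + 1 + 4 + 24 + 1 = 54 sixteenth notes.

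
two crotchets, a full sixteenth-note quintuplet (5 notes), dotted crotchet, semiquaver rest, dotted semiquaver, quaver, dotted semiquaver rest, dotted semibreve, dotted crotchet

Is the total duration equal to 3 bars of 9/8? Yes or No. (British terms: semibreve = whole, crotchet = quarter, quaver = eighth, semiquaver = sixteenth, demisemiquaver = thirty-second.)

Yes

One bar of 9/8 = 36 thirty-second notes, so 3 bars = 108.
In thirty-second notes: crotchet = 8; crotchet = 8; a full sixteenth-note quintuplet (5 notes) (five quintuplet sixteenths span one quarter) = 8; dotted crotchet = 12; semiquaver rest = 2; dotted semiquaver = 3; quaver = 4; dotted semiquaver rest = 3; dotted semibreve = 48; dotted crotchet = 12.
Altogether 8 + 8 + 8 + 12 + 2 + 3 + 4 + 3 + 48 + 12 = 108.
108 equals 108, so the answer is Yes.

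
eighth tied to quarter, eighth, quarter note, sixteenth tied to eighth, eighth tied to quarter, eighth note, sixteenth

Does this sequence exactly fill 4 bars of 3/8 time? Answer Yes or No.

Yes

One bar of 3/8 = 6 sixteenth notes, so 4 bars = 24.
Working in sixteenth notes: eighth tied to quarter (eighth + quarter) = 6; eighth = 2; quarter note = 4; sixteenth tied to eighth (sixteenth + eighth) = 3; eighth tied to quarter (eighth + quarter) = 6; eighth note = 2; sixteenth = 1.
Altogether 6 + 2 + 4 + 3 + 6 + 2 + 1 = 24.
24 equals 24, so the answer is Yes.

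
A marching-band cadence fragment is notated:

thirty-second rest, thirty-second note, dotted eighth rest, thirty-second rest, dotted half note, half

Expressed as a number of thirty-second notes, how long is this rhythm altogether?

49

In thirty-second notes: thirty-second rest = 1; thirty-second note = 1; dotted eighth rest = 6; thirty-second rest = 1; dotted half note = 24; half = 16.
Total: 1 + 1 + 6 + 1 + 24 + 16 = 49 thirty-second notes.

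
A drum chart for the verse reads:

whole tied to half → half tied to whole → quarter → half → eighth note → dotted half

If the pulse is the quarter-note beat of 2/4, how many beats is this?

One quarter-note beat = 2 eighth notes.
Convert each value to eighth notes: whole tied to half (whole + half) = 12; half tied to whole (half + whole) = 12; quarter = 2; half = 4; eighth note = 1; dotted half = 6.
Adding: 12 + 12 + 2 + 4 + 1 + 6 = 37.
37 ÷ 2 = 18.5 beats.

18.5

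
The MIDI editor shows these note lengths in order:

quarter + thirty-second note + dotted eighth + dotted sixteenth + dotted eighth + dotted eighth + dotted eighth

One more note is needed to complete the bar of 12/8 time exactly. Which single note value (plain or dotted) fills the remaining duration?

The bar of 12/8 = 48 thirty-second notes.
Express everything in thirty-second notes: quarter = 8; thirty-second note = 1; dotted eighth = 6; dotted sixteenth = 3; dotted eighth = 6; dotted eighth = 6; dotted eighth = 6.
Adding: 8 + 1 + 6 + 3 + 6 + 6 + 6 = 36.
Remaining: 48 − 36 = 12 thirty-second notes, which is a dotted quarter note.

dotted quarter note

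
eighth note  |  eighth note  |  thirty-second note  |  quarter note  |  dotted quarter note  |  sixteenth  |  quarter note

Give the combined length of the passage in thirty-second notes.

Convert each value to thirty-second notes: eighth note = 4; eighth note = 4; thirty-second note = 1; quarter note = 8; dotted quarter note = 12; sixteenth = 2; quarter note = 8.
Sum: 4 + 4 + 1 + 8 + 12 + 2 + 8 = 39 thirty-second notes.

39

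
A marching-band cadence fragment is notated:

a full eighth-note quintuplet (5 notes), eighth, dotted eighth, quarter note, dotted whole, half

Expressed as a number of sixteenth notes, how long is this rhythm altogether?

49

Working in sixteenth notes: a full eighth-note quintuplet (5 notes) (five quintuplet eighths span one half) = 8; eighth = 2; dotted eighth = 3; quarter note = 4; dotted whole = 24; half = 8.
Altogether 8 + 2 + 3 + 4 + 24 + 8 = 49 sixteenth notes.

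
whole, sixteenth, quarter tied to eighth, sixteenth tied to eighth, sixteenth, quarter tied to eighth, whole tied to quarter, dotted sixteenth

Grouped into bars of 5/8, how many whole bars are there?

One bar of 5/8 = 20 thirty-second notes.
Each duration in thirty-second notes: whole = 32; sixteenth = 2; quarter tied to eighth (quarter + eighth) = 12; sixteenth tied to eighth (sixteenth + eighth) = 6; sixteenth = 2; quarter tied to eighth (quarter + eighth) = 12; whole tied to quarter (whole + quarter) = 40; dotted sixteenth = 3.
Adding: 32 + 2 + 12 + 6 + 2 + 12 + 40 + 3 = 109.
109 ÷ 20 = 5 complete bars with 9 left over.

5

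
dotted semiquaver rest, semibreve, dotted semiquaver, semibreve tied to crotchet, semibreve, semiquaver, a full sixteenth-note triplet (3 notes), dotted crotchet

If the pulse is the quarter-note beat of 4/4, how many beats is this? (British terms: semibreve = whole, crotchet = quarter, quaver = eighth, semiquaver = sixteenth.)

One quarter-note beat = 8 thirty-second notes.
Each duration in thirty-second notes: dotted semiquaver rest = 3; semibreve = 32; dotted semiquaver = 3; semibreve tied to crotchet (semibreve + crotchet) = 40; semibreve = 32; semiquaver = 2; a full sixteenth-note triplet (3 notes) (three triplet sixteenths span one eighth) = 4; dotted crotchet = 12.
Total: 3 + 32 + 3 + 40 + 32 + 2 + 4 + 12 = 128.
128 ÷ 8 = 16 beats.

16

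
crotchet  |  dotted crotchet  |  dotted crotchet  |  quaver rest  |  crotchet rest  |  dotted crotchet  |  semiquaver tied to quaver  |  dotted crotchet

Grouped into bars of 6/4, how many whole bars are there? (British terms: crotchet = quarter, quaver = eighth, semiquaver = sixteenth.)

1

One bar of 6/4 = 24 sixteenth notes.
Convert each value to sixteenth notes: crotchet = 4; dotted crotchet = 6; dotted crotchet = 6; quaver rest = 2; crotchet rest = 4; dotted crotchet = 6; semiquaver tied to quaver (semiquaver + quaver) = 3; dotted crotchet = 6.
Adding: 4 + 6 + 6 + 2 + 4 + 6 + 3 + 6 = 37.
37 ÷ 24 = 1 complete bar with 13 left over.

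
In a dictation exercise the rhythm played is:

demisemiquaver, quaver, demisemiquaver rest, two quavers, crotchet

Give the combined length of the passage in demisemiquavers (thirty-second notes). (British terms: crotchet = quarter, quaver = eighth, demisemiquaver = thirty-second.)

Each duration in thirty-second notes: demisemiquaver = 1; quaver = 4; demisemiquaver rest = 1; quaver = 4; quaver = 4; crotchet = 8.
Adding: 1 + 4 + 1 + 4 + 4 + 8 = 22 thirty-second notes.

22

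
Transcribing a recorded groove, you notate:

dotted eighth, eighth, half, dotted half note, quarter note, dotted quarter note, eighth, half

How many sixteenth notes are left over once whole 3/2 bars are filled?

21

One bar of 3/2 = 24 sixteenth notes.
Working in sixteenth notes: dotted eighth = 3; eighth = 2; half = 8; dotted half note = 12; quarter note = 4; dotted quarter note = 6; eighth = 2; half = 8.
Sum: 3 + 2 + 8 + 12 + 4 + 6 + 2 + 8 = 45.
45 ÷ 24 = 1 complete bar with 21 sixteenth notes remaining.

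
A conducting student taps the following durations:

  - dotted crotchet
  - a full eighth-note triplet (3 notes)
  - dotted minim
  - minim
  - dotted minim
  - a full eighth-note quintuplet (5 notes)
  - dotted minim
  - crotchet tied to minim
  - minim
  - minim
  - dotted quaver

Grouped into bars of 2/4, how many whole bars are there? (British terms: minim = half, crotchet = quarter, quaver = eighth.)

One bar of 2/4 = 8 sixteenth notes.
Convert each value to sixteenth notes: dotted crotchet = 6; a full eighth-note triplet (3 notes) (three triplet eighths span one quarter) = 4; dotted minim = 12; minim = 8; dotted minim = 12; a full eighth-note quintuplet (5 notes) (five quintuplet eighths span one half) = 8; dotted minim = 12; crotchet tied to minim (crotchet + minim) = 12; minim = 8; minim = 8; dotted quaver = 3.
Sum: 6 + 4 + 12 + 8 + 12 + 8 + 12 + 12 + 8 + 8 + 3 = 93.
93 ÷ 8 = 11 complete bars with 5 left over.

11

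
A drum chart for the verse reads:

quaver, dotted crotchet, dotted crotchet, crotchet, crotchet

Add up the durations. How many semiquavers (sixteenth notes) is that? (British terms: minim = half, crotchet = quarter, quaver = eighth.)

22

Convert each value to sixteenth notes: quaver = 2; dotted crotchet = 6; dotted crotchet = 6; crotchet = 4; crotchet = 4.
Total: 2 + 6 + 6 + 4 + 4 = 22 sixteenth notes.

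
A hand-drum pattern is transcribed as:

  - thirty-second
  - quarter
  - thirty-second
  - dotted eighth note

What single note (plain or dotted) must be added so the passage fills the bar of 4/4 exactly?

The bar of 4/4 = 32 thirty-second notes.
Express everything in thirty-second notes: thirty-second = 1; quarter = 8; thirty-second = 1; dotted eighth note = 6.
Sum: 1 + 8 + 1 + 6 = 16.
Remaining: 32 − 16 = 16 thirty-second notes, which is a half note.

half note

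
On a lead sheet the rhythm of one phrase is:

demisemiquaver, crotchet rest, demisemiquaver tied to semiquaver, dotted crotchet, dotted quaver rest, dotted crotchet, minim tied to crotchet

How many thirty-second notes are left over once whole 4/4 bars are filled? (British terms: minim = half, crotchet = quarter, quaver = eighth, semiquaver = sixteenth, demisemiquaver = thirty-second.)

One bar of 4/4 = 32 thirty-second notes.
In thirty-second notes: demisemiquaver = 1; crotchet rest = 8; demisemiquaver tied to semiquaver (demisemiquaver + semiquaver) = 3; dotted crotchet = 12; dotted quaver rest = 6; dotted crotchet = 12; minim tied to crotchet (minim + crotchet) = 24.
Adding: 1 + 8 + 3 + 12 + 6 + 12 + 24 = 66.
66 ÷ 32 = 2 complete bars with 2 thirty-second notes remaining.

2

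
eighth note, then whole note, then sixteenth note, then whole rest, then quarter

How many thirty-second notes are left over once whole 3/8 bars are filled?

One bar of 3/8 = 6 sixteenth notes.
Convert each value to sixteenth notes: eighth note = 2; whole note = 16; sixteenth note = 1; whole rest = 16; quarter = 4.
Adding: 2 + 16 + 1 + 16 + 4 = 39.
39 ÷ 6 = 6 complete bars with 3 sixteenth notes remaining = 6 thirty-second notes.

6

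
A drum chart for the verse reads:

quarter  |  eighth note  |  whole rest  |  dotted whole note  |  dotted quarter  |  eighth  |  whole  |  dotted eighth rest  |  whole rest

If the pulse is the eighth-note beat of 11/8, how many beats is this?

One eighth-note beat = 2 sixteenth notes.
Convert each value to sixteenth notes: quarter = 4; eighth note = 2; whole rest = 16; dotted whole note = 24; dotted quarter = 6; eighth = 2; whole = 16; dotted eighth rest = 3; whole rest = 16.
Sum: 4 + 2 + 16 + 24 + 6 + 2 + 16 + 3 + 16 = 89.
89 ÷ 2 = 44.5 beats.

44.5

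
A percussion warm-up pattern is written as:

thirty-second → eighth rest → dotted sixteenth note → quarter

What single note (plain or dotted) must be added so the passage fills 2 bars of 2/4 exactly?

half note

2 bars of 2/4 = 32 thirty-second notes.
Working in thirty-second notes: thirty-second = 1; eighth rest = 4; dotted sixteenth note = 3; quarter = 8.
Altogether 1 + 4 + 3 + 8 = 16.
Remaining: 32 − 16 = 16 thirty-second notes, which is a half note.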